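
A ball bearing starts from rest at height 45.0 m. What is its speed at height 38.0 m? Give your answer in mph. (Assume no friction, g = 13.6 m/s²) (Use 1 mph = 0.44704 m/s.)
mgh₁ = mgh₂ + ½mv² ⇒ v = √(2g(h₁−h₂)) = √(2·13.6·7.0) = 13.7986 m/s = 30.87 mph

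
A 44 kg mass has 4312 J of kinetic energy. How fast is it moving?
v = √(2·KE/m) = √(2·4312/44) = 14.0 m/s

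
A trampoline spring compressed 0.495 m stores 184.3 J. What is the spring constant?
k = 2·PE/x² = 2·184.3/(0.495)² = 1504 N/m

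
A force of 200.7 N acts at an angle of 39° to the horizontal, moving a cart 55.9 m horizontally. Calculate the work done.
W = F·d·cosθ = (200.7)(55.9)cos(39°) = 8719 J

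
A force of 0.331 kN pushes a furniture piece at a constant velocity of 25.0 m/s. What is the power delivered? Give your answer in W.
Convert to SI: F = 331.0 N, v = 25.0 m/s
P = Fv = (331.0)(25.0) = 8275 W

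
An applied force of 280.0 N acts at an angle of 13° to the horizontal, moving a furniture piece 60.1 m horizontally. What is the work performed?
W = F·d·cosθ = (280.0)(60.1)cos(13°) = 16400 J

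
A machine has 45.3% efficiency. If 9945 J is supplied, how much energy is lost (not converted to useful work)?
W_lost = W_in(1 − η) = 9945·(1 − 0.453) = 5440 J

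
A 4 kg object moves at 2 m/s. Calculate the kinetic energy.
KE = ½mv² = ½(4)(2)² = 8.0 J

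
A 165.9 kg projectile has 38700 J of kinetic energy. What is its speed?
v = √(2·KE/m) = √(2·38700/165.9) = 21.6 m/s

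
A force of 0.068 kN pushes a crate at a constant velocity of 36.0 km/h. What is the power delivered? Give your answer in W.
Convert to SI: F = 68.0 N, v = 10.0 m/s
P = Fv = (68.0)(10.0) = 680.0 W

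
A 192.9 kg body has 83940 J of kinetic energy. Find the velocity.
v = √(2·KE/m) = √(2·83940/192.9) = 29.5 m/s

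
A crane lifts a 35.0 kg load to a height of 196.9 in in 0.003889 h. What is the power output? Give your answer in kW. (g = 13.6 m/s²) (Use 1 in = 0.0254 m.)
Convert to SI: m = 35.0 kg, h = 5.00126 m, t = 14.0004 s
P = mgh/t = (35.0)(13.6)(5.00126)/14.0004 = 170.038 W = 0.17 kW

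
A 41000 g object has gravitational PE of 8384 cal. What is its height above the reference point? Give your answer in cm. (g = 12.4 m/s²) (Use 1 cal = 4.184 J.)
Convert to SI: m = 41.0 kg, PE = 35078.7 J
h = PE/(mg) = 35078.7/(41.0·12.4) = 68.9981 m = 6900 cm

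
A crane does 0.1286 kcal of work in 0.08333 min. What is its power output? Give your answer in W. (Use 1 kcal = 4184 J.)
Convert to SI: W = 538.062 J, t = 4.9998 s
P = W/t = 538.062/4.9998 = 107.6 W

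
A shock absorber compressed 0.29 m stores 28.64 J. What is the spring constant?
k = 2·PE/x² = 2·28.64/(0.29)² = 681.1 N/m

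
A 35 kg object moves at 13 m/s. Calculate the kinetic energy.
KE = ½mv² = ½(35)(13)² = 2957.5 J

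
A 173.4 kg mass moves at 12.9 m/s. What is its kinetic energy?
KE = ½mv² = ½(173.4)(12.9)² = 14430 J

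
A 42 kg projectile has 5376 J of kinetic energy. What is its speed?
v = √(2·KE/m) = √(2·5376/42) = 16.0 m/s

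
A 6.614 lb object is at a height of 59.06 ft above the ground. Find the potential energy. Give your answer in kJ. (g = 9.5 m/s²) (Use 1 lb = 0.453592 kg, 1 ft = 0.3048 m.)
Convert to SI: m = 3.00006 kg, h = 18.0015 m
PE = mgh = (3.00006)(9.5)(18.0015) = 513.052 J = 0.5131 kJ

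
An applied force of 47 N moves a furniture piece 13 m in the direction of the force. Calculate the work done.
W = F·d = (47)(13) = 611.0 J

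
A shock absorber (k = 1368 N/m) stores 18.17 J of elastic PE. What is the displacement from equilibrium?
x = √(2·PE/k) = √(2·18.17/1368) = 0.163 m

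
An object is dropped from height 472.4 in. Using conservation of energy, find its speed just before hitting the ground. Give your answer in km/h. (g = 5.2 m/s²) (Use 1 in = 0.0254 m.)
Convert to SI: h = 11.999 m
mgh = ½mv² ⇒ v = √(2gh) = √(2·5.2·11.999) = 11.1709 m/s = 40.22 km/h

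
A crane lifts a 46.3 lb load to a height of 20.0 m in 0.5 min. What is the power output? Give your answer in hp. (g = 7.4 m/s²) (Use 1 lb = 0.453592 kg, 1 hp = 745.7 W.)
Convert to SI: m = 21.0013 kg, h = 20.0 m, t = 30.0 s
P = mgh/t = (21.0013)(7.4)(20.0)/30.0 = 103.606 W = 0.1389 hp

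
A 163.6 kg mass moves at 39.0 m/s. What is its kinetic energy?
KE = ½mv² = ½(163.6)(39.0)² = 124400 J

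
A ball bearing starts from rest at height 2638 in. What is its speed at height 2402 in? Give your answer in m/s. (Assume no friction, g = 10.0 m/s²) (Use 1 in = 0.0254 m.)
Convert to SI: h₁−h₂ = 5.9944 m
mgh₁ = mgh₂ + ½mv² ⇒ v = √(2g(h₁−h₂)) = √(2·10.0·5.9944) = 10.95 m/s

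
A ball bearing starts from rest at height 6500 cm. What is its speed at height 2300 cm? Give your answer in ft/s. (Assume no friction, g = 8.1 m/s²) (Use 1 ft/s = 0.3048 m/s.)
Convert to SI: h₁−h₂ = 42.0 m
mgh₁ = mgh₂ + ½mv² ⇒ v = √(2g(h₁−h₂)) = √(2·8.1·42.0) = 26.0845 m/s = 85.58 ft/s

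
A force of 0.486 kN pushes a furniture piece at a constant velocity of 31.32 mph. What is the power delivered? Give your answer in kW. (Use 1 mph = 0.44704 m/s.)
Convert to SI: F = 486.0 N, v = 14.0013 m/s
P = Fv = (486.0)(14.0013) = 6804.63 W = 6.805 kW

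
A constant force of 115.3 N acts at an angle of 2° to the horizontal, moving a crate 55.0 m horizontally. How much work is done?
W = F·d·cosθ = (115.3)(55.0)cos(2°) = 6338 J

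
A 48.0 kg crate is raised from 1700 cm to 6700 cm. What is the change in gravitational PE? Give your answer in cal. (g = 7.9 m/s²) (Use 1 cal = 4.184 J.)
Convert to SI: m = 48.0 kg, Δh = 50.0 m
ΔPE = mgΔh = (48.0)(7.9)(50.0) = 18960.0 J = 4532 cal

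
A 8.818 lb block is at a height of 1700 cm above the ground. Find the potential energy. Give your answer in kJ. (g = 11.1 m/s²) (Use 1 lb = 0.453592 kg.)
Convert to SI: m = 3.99977 kg, h = 17.0 m
PE = mgh = (3.99977)(11.1)(17.0) = 754.757 J = 0.7548 kJ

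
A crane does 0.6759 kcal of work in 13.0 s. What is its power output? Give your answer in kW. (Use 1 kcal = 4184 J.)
Convert to SI: W = 2827.97 J, t = 13.0 s
P = W/t = 2827.97/13.0 = 217.536 W = 0.2175 kW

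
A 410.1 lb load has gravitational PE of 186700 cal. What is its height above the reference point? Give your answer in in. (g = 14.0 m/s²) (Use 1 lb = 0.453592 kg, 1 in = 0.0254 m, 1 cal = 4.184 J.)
Convert to SI: m = 186.018 kg, PE = 781153 J
h = PE/(mg) = 781153/(186.018·14.0) = 299.953 m = 11810 in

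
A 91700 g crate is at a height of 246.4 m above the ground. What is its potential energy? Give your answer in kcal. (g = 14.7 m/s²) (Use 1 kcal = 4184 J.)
Convert to SI: m = 91.7 kg, h = 246.4 m
PE = mgh = (91.7)(14.7)(246.4) = 332145 J = 79.38 kcal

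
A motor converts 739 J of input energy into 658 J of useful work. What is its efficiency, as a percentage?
η = W_out/W_in = 658/739 = 89.04%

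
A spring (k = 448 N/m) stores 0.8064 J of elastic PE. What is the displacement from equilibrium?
x = √(2·PE/k) = √(2·0.8064/448) = 0.06 m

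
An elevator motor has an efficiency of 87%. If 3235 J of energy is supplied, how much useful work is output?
W_out = η·W_in = 0.87·3235 = 2814.45 J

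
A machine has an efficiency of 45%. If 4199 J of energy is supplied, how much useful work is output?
W_out = η·W_in = 0.45·4199 = 1889.55 J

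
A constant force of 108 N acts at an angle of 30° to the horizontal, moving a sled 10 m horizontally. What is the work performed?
W = F·d·cosθ = (108)(10)cos(30°) = 935.3 J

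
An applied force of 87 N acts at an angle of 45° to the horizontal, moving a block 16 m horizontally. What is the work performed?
W = F·d·cosθ = (87)(16)cos(45°) = 984.3 J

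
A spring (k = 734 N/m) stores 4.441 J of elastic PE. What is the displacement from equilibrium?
x = √(2·PE/k) = √(2·4.441/734) = 0.11 m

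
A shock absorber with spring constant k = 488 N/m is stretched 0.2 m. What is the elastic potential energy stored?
PE = ½kx² = ½(488)(0.2)² = 9.76 J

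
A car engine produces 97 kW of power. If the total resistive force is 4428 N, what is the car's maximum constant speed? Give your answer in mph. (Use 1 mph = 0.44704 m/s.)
P = Fv ⇒ v = P/F = 97000 W/4428.0 N = 21.9061 m/s = 49.0 mph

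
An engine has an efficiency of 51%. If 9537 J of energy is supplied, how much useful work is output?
W_out = η·W_in = 0.51·9537 = 4863.87 J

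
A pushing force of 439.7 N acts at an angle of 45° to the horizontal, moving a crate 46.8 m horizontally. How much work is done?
W = F·d·cosθ = (439.7)(46.8)cos(45°) = 14550 J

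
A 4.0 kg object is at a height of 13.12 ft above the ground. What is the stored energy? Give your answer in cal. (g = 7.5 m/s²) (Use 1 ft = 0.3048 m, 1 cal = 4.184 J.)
Convert to SI: m = 4.0 kg, h = 3.99898 m
PE = mgh = (4.0)(7.5)(3.99898) = 119.969 J = 28.67 cal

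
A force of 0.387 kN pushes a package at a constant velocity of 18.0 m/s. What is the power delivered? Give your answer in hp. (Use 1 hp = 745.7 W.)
Convert to SI: F = 387.0 N, v = 18.0 m/s
P = Fv = (387.0)(18.0) = 6966.0 W = 9.342 hp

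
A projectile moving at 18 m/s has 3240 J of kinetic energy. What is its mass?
m = 2·KE/v² = 2·3240/(18)² = 20.0 kg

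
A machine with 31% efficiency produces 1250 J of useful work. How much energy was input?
W_in = W_out/η = 1250/0.31 = 4032 J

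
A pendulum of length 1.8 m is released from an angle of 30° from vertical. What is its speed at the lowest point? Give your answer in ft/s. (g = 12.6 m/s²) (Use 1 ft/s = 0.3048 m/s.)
h = L(1 − cosθ) = 1.8(1 − cos30°) = 0.241154 m
v = √(2gh) = √(2·12.6·0.241154) = 2.46517 m/s = 8.088 ft/s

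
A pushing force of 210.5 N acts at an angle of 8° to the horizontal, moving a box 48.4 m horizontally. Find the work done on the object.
W = F·d·cosθ = (210.5)(48.4)cos(8°) = 10090 J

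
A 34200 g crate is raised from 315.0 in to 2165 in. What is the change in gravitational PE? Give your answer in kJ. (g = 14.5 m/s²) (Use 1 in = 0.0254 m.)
Convert to SI: m = 34.2 kg, Δh = 46.99 m
ΔPE = mgΔh = (34.2)(14.5)(46.99) = 23302.3 J = 23.3 kJ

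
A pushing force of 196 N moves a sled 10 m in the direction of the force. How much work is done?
W = F·d = (196)(10) = 1960 J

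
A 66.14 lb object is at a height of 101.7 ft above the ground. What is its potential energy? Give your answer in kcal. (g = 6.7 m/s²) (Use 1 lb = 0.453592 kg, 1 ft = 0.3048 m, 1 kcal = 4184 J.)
Convert to SI: m = 30.0006 kg, h = 30.9982 m
PE = mgh = (30.0006)(6.7)(30.9982) = 6230.75 J = 1.489 kcal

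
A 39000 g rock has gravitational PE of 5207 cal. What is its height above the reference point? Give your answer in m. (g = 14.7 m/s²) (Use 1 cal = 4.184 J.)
Convert to SI: m = 39.0 kg, PE = 21786.1 J
h = PE/(mg) = 21786.1/(39.0·14.7) = 38.0 m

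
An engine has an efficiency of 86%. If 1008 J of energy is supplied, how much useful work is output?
W_out = η·W_in = 0.86·1008 = 866.88 J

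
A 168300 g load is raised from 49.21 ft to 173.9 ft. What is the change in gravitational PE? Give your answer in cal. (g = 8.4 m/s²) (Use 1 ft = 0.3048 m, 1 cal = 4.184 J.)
Convert to SI: m = 168.3 kg, Δh = 38.0055 m
ΔPE = mgΔh = (168.3)(8.4)(38.0055) = 53729.2 J = 12840 cal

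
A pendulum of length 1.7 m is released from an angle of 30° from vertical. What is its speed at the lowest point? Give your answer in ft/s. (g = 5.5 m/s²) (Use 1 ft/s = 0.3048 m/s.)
h = L(1 − cosθ) = 1.7(1 − cos30°) = 0.227757 m
v = √(2gh) = √(2·5.5·0.227757) = 1.58282 m/s = 5.193 ft/s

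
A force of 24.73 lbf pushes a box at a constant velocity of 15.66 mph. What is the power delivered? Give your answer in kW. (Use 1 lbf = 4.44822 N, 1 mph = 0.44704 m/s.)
Convert to SI: F = 110.004 N, v = 7.00065 m/s
P = Fv = (110.004)(7.00065) = 770.102 W = 0.7701 kW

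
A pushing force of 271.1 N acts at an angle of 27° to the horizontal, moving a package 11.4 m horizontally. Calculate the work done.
W = F·d·cosθ = (271.1)(11.4)cos(27°) = 2754 J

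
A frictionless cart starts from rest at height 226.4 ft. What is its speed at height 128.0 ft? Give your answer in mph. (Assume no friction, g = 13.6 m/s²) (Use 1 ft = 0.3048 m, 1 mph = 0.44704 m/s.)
Convert to SI: h₁−h₂ = 29.9923 m
mgh₁ = mgh₂ + ½mv² ⇒ v = √(2g(h₁−h₂)) = √(2·13.6·29.9923) = 28.5621 m/s = 63.89 mph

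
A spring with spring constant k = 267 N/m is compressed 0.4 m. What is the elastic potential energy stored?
PE = ½kx² = ½(267)(0.4)² = 21.36 J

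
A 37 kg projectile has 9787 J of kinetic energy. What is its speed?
v = √(2·KE/m) = √(2·9787/37) = 23.0 m/s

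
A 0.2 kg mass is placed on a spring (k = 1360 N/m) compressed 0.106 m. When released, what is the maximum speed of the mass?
½kx² = ½mv² ⇒ v = x√(k/m) = (0.106)√(1360/0.2) = 8.741 m/s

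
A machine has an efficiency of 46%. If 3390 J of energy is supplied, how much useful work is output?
W_out = η·W_in = 0.46·3390 = 1559.4 J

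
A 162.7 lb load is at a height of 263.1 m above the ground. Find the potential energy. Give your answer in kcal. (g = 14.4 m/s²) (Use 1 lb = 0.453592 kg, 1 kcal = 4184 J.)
Convert to SI: m = 73.7994 kg, h = 263.1 m
PE = mgh = (73.7994)(14.4)(263.1) = 279599 J = 66.83 kcal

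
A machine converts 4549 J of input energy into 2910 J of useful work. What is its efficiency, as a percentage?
η = W_out/W_in = 2910/4549 = 63.97%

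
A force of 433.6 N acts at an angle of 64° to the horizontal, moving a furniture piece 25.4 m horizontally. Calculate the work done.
W = F·d·cosθ = (433.6)(25.4)cos(64°) = 4828 J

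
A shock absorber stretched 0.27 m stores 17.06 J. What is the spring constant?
k = 2·PE/x² = 2·17.06/(0.27)² = 468.0 N/m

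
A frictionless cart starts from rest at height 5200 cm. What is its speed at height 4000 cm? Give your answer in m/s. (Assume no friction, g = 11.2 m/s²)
Convert to SI: h₁−h₂ = 12.0 m
mgh₁ = mgh₂ + ½mv² ⇒ v = √(2g(h₁−h₂)) = √(2·11.2·12.0) = 16.4 m/s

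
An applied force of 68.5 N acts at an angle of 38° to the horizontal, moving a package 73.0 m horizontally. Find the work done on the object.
W = F·d·cosθ = (68.5)(73.0)cos(38°) = 3940 J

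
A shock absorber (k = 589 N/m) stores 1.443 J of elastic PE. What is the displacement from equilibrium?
x = √(2·PE/k) = √(2·1.443/589) = 0.07 m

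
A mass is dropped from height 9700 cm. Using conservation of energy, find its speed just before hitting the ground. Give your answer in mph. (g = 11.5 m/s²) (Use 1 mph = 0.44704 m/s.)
Convert to SI: h = 97.0 m
mgh = ½mv² ⇒ v = √(2gh) = √(2·11.5·97.0) = 47.2335 m/s = 105.7 mph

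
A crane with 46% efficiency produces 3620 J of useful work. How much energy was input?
W_in = W_out/η = 3620/0.46 = 7870 J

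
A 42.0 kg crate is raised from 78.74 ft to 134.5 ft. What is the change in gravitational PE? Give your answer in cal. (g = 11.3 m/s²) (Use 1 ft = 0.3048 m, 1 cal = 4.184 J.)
Convert to SI: m = 42.0 kg, Δh = 16.9956 m
ΔPE = mgΔh = (42.0)(11.3)(16.9956) = 8066.13 J = 1928 cal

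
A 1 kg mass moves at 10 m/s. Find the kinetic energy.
KE = ½mv² = ½(1)(10)² = 50.0 J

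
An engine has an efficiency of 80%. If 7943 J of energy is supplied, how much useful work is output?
W_out = η·W_in = 0.8·7943 = 6354.4 J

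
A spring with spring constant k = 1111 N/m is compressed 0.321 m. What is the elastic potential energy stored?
PE = ½kx² = ½(1111)(0.321)² = 57.24 J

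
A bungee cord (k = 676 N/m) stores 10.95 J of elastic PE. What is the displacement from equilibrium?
x = √(2·PE/k) = √(2·10.95/676) = 0.18 m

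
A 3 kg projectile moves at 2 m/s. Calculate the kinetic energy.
KE = ½mv² = ½(3)(2)² = 6.0 J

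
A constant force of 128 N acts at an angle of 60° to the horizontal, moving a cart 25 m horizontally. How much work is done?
W = F·d·cosθ = (128)(25)cos(60°) = 1600 J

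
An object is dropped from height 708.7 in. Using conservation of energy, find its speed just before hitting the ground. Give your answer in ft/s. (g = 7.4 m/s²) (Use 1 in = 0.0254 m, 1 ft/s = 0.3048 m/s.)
Convert to SI: h = 18.001 m
mgh = ½mv² ⇒ v = √(2gh) = √(2·7.4·18.001) = 16.3222 m/s = 53.55 ft/s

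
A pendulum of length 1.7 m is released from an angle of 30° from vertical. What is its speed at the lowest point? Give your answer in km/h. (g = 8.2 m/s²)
h = L(1 − cosθ) = 1.7(1 − cos30°) = 0.227757 m
v = √(2gh) = √(2·8.2·0.227757) = 1.93267 m/s = 6.958 km/h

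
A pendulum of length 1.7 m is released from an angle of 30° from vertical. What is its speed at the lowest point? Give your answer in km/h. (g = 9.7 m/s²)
h = L(1 − cosθ) = 1.7(1 − cos30°) = 0.227757 m
v = √(2gh) = √(2·9.7·0.227757) = 2.10202 m/s = 7.567 km/h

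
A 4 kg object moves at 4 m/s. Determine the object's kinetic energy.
KE = ½mv² = ½(4)(4)² = 32.0 J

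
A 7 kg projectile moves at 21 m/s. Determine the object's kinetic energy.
KE = ½mv² = ½(7)(21)² = 1543.5 J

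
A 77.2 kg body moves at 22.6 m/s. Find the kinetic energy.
KE = ½mv² = ½(77.2)(22.6)² = 19720 J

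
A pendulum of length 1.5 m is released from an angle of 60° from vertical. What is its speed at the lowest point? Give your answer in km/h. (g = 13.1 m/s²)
h = L(1 − cosθ) = 1.5(1 − cos60°) = 0.75 m
v = √(2gh) = √(2·13.1·0.75) = 4.43283 m/s = 15.96 km/h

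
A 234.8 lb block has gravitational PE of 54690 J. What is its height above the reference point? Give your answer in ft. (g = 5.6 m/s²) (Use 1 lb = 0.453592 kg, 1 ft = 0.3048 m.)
Convert to SI: m = 106.503 kg, PE = 54690.0 J
h = PE/(mg) = 54690.0/(106.503·5.6) = 91.6973 m = 300.8 ft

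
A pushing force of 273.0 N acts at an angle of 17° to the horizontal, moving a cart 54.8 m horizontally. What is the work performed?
W = F·d·cosθ = (273.0)(54.8)cos(17°) = 14310 J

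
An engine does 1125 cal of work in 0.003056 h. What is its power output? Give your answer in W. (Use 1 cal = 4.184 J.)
Convert to SI: W = 4707.0 J, t = 11.0016 s
P = W/t = 4707.0/11.0016 = 427.8 W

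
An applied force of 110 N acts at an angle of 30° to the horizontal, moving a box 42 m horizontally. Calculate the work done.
W = F·d·cosθ = (110)(42)cos(30°) = 4001 J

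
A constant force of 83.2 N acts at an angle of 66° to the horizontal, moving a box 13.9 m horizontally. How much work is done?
W = F·d·cosθ = (83.2)(13.9)cos(66°) = 470.4 J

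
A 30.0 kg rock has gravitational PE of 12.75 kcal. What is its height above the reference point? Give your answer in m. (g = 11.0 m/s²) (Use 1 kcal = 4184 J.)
Convert to SI: m = 30.0 kg, PE = 53346.0 J
h = PE/(mg) = 53346.0/(30.0·11.0) = 161.7 m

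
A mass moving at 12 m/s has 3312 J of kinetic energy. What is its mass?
m = 2·KE/v² = 2·3312/(12)² = 46.0 kg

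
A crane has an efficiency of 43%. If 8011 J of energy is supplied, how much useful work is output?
W_out = η·W_in = 0.43·8011 = 3444.73 J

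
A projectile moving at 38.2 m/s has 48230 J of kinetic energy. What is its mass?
m = 2·KE/v² = 2·48230/(38.2)² = 66.1 kg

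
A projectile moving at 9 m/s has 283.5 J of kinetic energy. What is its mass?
m = 2·KE/v² = 2·283.5/(9)² = 7.0 kg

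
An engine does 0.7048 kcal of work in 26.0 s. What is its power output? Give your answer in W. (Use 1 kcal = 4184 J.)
Convert to SI: W = 2948.88 J, t = 26.0 s
P = W/t = 2948.88/26.0 = 113.4 W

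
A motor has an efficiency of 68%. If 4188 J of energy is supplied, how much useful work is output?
W_out = η·W_in = 0.68·4188 = 2847.84 J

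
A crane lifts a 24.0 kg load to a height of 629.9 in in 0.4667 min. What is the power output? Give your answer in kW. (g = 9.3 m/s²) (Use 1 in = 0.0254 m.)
Convert to SI: m = 24.0 kg, h = 15.9995 m, t = 28.002 s
P = mgh/t = (24.0)(9.3)(15.9995)/28.002 = 127.529 W = 0.1275 kW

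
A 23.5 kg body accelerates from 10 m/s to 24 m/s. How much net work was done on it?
W = ΔKE = ½m(v₂² − v₁²) = ½(23.5)(24² − 10²) = 5593.0 J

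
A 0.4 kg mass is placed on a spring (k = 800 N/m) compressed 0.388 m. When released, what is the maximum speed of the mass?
½kx² = ½mv² ⇒ v = x√(k/m) = (0.388)√(800/0.4) = 17.35 m/s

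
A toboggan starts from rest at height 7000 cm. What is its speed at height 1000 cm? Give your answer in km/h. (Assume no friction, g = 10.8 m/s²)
Convert to SI: h₁−h₂ = 60.0 m
mgh₁ = mgh₂ + ½mv² ⇒ v = √(2g(h₁−h₂)) = √(2·10.8·60.0) = 36.0 m/s = 129.6 km/h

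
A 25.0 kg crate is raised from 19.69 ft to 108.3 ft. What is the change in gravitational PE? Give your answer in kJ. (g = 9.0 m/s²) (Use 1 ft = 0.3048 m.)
Convert to SI: m = 25.0 kg, Δh = 27.0083 m
ΔPE = mgΔh = (25.0)(9.0)(27.0083) = 6076.87 J = 6.077 kJ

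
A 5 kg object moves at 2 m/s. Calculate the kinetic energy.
KE = ½mv² = ½(5)(2)² = 10.0 J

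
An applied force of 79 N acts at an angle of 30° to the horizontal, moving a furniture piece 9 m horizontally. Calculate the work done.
W = F·d·cosθ = (79)(9)cos(30°) = 615.7 J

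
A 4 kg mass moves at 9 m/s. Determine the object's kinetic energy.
KE = ½mv² = ½(4)(9)² = 162.0 J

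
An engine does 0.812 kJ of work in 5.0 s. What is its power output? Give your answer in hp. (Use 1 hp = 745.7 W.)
Convert to SI: W = 812.0 J, t = 5.0 s
P = W/t = 812.0/5.0 = 162.4 W = 0.2178 hp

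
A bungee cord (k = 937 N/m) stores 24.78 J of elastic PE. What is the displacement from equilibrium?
x = √(2·PE/k) = √(2·24.78/937) = 0.23 m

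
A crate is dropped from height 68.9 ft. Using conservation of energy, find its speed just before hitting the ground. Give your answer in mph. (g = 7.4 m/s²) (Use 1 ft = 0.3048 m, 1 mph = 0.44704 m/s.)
Convert to SI: h = 21.0007 m
mgh = ½mv² ⇒ v = √(2gh) = √(2·7.4·21.0007) = 17.6298 m/s = 39.44 mph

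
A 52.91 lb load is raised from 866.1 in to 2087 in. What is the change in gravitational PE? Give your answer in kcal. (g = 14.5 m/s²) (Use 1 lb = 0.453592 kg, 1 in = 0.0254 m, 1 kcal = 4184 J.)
Convert to SI: m = 23.9996 kg, Δh = 31.0109 m
ΔPE = mgΔh = (23.9996)(14.5)(31.0109) = 10791.6 J = 2.579 kcal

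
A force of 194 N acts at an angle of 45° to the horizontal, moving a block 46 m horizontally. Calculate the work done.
W = F·d·cosθ = (194)(46)cos(45°) = 6310 J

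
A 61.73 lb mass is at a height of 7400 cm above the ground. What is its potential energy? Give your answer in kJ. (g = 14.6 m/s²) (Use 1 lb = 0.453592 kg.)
Convert to SI: m = 28.0002 kg, h = 74.0 m
PE = mgh = (28.0002)(14.6)(74.0) = 30251.5 J = 30.25 kJ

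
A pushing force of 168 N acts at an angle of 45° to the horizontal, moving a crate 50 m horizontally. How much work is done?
W = F·d·cosθ = (168)(50)cos(45°) = 5940 J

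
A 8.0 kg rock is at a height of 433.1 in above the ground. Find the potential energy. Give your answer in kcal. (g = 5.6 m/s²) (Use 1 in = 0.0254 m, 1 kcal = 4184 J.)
Convert to SI: m = 8.0 kg, h = 11.0007 m
PE = mgh = (8.0)(5.6)(11.0007) = 492.833 J = 0.1178 kcal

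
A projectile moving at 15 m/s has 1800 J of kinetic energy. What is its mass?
m = 2·KE/v² = 2·1800/(15)² = 16.0 kg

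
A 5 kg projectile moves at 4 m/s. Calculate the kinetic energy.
KE = ½mv² = ½(5)(4)² = 40.0 J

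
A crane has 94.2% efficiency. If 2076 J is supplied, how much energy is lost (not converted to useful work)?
W_lost = W_in(1 − η) = 2076·(1 − 0.942) = 120.4 J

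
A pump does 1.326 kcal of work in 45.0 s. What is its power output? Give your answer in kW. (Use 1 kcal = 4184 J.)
Convert to SI: W = 5547.98 J, t = 45.0 s
P = W/t = 5547.98/45.0 = 123.289 W = 0.1233 kW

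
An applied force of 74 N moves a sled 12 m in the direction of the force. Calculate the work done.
W = F·d = (74)(12) = 888.0 J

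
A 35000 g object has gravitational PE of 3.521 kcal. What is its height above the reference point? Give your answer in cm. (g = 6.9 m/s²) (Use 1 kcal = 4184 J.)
Convert to SI: m = 35.0 kg, PE = 14731.9 J
h = PE/(mg) = 14731.9/(35.0·6.9) = 61.0015 m = 6100 cm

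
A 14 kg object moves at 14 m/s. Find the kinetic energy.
KE = ½mv² = ½(14)(14)² = 1372.0 J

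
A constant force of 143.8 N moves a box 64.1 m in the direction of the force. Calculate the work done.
W = F·d = (143.8)(64.1) = 9218 J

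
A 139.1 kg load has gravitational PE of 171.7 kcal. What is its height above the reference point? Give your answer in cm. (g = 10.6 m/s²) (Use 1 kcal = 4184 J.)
Convert to SI: m = 139.1 kg, PE = 718393 J
h = PE/(mg) = 718393/(139.1·10.6) = 487.224 m = 48720 cm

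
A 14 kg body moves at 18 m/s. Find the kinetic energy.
KE = ½mv² = ½(14)(18)² = 2268.0 J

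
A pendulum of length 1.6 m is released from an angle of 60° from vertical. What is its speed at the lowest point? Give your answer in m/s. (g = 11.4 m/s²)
h = L(1 − cosθ) = 1.6(1 − cos60°) = 0.8 m
v = √(2gh) = √(2·11.4·0.8) = 4.271 m/s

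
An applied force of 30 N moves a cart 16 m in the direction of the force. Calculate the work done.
W = F·d = (30)(16) = 480.0 J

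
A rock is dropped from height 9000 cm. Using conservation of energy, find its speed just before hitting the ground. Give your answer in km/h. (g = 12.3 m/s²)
Convert to SI: h = 90.0 m
mgh = ½mv² ⇒ v = √(2gh) = √(2·12.3·90.0) = 47.0532 m/s = 169.4 km/h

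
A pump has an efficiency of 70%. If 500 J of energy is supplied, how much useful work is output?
W_out = η·W_in = 0.7·500 = 350.0 J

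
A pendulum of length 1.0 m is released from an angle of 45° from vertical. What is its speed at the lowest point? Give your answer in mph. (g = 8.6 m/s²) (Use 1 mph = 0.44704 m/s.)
h = L(1 − cosθ) = 1.0(1 − cos45°) = 0.292893 m
v = √(2gh) = √(2·8.6·0.292893) = 2.2445 m/s = 5.021 mph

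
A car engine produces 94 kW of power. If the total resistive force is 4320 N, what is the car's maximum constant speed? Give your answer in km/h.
P = Fv ⇒ v = P/F = 94000 W/4320.0 N = 21.7593 m/s = 78.33 km/h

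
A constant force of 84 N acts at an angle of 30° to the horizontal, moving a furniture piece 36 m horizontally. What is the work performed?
W = F·d·cosθ = (84)(36)cos(30°) = 2619 J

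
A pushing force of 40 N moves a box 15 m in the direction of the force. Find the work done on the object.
W = F·d = (40)(15) = 600.0 J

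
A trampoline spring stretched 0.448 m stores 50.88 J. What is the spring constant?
k = 2·PE/x² = 2·50.88/(0.448)² = 507.0 N/m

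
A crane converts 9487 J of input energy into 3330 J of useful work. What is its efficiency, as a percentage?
η = W_out/W_in = 3330/9487 = 35.1%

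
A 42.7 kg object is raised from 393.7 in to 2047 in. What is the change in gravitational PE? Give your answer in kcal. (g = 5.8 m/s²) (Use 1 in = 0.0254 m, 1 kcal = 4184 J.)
Convert to SI: m = 42.7 kg, Δh = 41.9938 m
ΔPE = mgΔh = (42.7)(5.8)(41.9938) = 10400.2 J = 2.486 kcal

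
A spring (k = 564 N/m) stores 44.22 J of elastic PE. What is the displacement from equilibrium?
x = √(2·PE/k) = √(2·44.22/564) = 0.396 m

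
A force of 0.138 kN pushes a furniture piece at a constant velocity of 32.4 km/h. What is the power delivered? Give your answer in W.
Convert to SI: F = 138.0 N, v = 9.0 m/s
P = Fv = (138.0)(9.0) = 1242 W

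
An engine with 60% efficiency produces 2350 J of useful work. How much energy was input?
W_in = W_out/η = 2350/0.6 = 3917 J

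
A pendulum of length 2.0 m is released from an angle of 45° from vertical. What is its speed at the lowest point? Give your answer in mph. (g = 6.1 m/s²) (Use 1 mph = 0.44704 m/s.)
h = L(1 − cosθ) = 2.0(1 − cos45°) = 0.585786 m
v = √(2gh) = √(2·6.1·0.585786) = 2.67331 m/s = 5.98 mph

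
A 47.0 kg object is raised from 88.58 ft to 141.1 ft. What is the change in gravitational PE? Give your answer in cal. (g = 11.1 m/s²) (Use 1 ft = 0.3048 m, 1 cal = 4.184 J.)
Convert to SI: m = 47.0 kg, Δh = 16.0081 m
ΔPE = mgΔh = (47.0)(11.1)(16.0081) = 8351.42 J = 1996 cal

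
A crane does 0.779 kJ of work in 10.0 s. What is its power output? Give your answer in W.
Convert to SI: W = 779.0 J, t = 10.0 s
P = W/t = 779.0/10.0 = 77.9 W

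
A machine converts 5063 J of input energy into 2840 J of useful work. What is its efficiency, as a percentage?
η = W_out/W_in = 2840/5063 = 56.09%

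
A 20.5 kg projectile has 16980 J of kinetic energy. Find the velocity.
v = √(2·KE/m) = √(2·16980/20.5) = 40.7 m/s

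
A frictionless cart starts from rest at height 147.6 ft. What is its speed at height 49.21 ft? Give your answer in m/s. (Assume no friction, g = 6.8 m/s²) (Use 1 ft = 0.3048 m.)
Convert to SI: h₁−h₂ = 29.9893 m
mgh₁ = mgh₂ + ½mv² ⇒ v = √(2g(h₁−h₂)) = √(2·6.8·29.9893) = 20.2 m/s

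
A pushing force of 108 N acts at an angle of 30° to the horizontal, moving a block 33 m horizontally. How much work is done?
W = F·d·cosθ = (108)(33)cos(30°) = 3087 J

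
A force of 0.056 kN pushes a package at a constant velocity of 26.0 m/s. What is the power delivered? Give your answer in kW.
Convert to SI: F = 56.0 N, v = 26.0 m/s
P = Fv = (56.0)(26.0) = 1456.0 W = 1.456 kW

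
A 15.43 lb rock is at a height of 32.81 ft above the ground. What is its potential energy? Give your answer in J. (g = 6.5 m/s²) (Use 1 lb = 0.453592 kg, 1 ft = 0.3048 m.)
Convert to SI: m = 6.99892 kg, h = 10.0005 m
PE = mgh = (6.99892)(6.5)(10.0005) = 455.0 J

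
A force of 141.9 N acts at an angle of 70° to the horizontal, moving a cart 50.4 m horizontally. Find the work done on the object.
W = F·d·cosθ = (141.9)(50.4)cos(70°) = 2446 J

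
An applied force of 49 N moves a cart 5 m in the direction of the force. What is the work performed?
W = F·d = (49)(5) = 245.0 J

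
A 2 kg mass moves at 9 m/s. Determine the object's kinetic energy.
KE = ½mv² = ½(2)(9)² = 81.0 J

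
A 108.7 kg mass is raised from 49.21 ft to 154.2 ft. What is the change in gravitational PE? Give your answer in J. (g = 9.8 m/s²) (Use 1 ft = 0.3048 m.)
Convert to SI: m = 108.7 kg, Δh = 32.001 m
ΔPE = mgΔh = (108.7)(9.8)(32.001) = 34090 J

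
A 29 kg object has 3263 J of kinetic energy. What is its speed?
v = √(2·KE/m) = √(2·3263/29) = 15.0 m/s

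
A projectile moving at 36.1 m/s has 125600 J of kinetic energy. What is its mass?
m = 2·KE/v² = 2·125600/(36.1)² = 192.8 kg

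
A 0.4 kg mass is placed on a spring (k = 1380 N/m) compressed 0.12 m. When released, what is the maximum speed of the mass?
½kx² = ½mv² ⇒ v = x√(k/m) = (0.12)√(1380/0.4) = 7.048 m/s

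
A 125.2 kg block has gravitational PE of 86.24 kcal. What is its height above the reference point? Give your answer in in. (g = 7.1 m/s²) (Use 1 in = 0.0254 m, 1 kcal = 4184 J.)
Convert to SI: m = 125.2 kg, PE = 360828 J
h = PE/(mg) = 360828/(125.2·7.1) = 405.917 m = 15980 in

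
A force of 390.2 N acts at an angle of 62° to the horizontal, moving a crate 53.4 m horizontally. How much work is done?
W = F·d·cosθ = (390.2)(53.4)cos(62°) = 9782 J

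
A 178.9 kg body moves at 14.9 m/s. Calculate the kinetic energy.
KE = ½mv² = ½(178.9)(14.9)² = 19860 J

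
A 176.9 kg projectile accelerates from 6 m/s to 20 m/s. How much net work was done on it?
W = ΔKE = ½m(v₂² − v₁²) = ½(176.9)(20² − 6²) = 32195.8 J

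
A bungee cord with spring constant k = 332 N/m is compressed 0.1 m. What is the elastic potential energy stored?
PE = ½kx² = ½(332)(0.1)² = 1.66 J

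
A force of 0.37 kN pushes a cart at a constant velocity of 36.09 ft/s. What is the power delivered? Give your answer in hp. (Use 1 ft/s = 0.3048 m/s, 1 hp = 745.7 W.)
Convert to SI: F = 370.0 N, v = 11.0002 m/s
P = Fv = (370.0)(11.0002) = 4070.09 W = 5.458 hp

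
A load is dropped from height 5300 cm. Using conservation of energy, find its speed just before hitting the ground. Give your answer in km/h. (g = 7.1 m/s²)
Convert to SI: h = 53.0 m
mgh = ½mv² ⇒ v = √(2gh) = √(2·7.1·53.0) = 27.4336 m/s = 98.76 km/h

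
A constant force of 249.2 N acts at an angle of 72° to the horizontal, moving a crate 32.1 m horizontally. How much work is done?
W = F·d·cosθ = (249.2)(32.1)cos(72°) = 2472 J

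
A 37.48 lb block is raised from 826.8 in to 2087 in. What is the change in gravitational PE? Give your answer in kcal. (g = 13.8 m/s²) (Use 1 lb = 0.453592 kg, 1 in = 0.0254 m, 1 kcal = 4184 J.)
Convert to SI: m = 17.0006 kg, Δh = 32.0091 m
ΔPE = mgΔh = (17.0006)(13.8)(32.0091) = 7509.61 J = 1.795 kcal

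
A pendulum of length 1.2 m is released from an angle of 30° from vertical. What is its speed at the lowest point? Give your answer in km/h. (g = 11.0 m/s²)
h = L(1 − cosθ) = 1.2(1 − cos30°) = 0.16077 m
v = √(2gh) = √(2·11.0·0.16077) = 1.88067 m/s = 6.77 km/h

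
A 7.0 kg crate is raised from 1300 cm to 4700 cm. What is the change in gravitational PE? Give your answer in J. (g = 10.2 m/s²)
Convert to SI: m = 7.0 kg, Δh = 34.0 m
ΔPE = mgΔh = (7.0)(10.2)(34.0) = 2428 J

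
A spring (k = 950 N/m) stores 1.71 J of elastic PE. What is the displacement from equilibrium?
x = √(2·PE/k) = √(2·1.71/950) = 0.06 m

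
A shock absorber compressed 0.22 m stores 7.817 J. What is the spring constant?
k = 2·PE/x² = 2·7.817/(0.22)² = 323.0 N/m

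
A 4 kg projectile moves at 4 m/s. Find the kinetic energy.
KE = ½mv² = ½(4)(4)² = 32.0 J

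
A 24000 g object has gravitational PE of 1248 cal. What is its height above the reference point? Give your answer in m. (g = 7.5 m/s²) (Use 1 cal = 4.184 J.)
Convert to SI: m = 24.0 kg, PE = 5221.63 J
h = PE/(mg) = 5221.63/(24.0·7.5) = 29.01 m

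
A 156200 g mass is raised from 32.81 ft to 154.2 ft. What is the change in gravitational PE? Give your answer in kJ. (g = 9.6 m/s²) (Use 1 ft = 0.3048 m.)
Convert to SI: m = 156.2 kg, Δh = 36.9997 m
ΔPE = mgΔh = (156.2)(9.6)(36.9997) = 55481.7 J = 55.48 kJ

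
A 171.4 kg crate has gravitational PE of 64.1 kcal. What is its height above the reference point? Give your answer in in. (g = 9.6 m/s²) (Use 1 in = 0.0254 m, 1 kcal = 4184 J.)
Convert to SI: m = 171.4 kg, PE = 268194 J
h = PE/(mg) = 268194/(171.4·9.6) = 162.993 m = 6417 in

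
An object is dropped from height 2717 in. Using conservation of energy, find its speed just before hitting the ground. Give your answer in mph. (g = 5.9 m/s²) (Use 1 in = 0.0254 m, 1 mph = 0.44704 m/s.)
Convert to SI: h = 69.0118 m
mgh = ½mv² ⇒ v = √(2gh) = √(2·5.9·69.0118) = 28.5366 m/s = 63.83 mph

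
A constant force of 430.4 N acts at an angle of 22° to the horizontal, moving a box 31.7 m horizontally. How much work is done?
W = F·d·cosθ = (430.4)(31.7)cos(22°) = 12650 J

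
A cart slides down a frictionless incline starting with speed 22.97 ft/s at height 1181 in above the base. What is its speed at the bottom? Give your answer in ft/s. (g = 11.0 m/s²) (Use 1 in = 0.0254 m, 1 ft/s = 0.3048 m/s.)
Convert to SI: v₀ = 7.00126 m/s, h = 29.9974 m
½mv₀² + mgh = ½mv² ⇒ v = √(v₀² + 2gh) = √(7.00126² + 2·11.0·29.9974) = 26.6263 m/s = 87.36 ft/s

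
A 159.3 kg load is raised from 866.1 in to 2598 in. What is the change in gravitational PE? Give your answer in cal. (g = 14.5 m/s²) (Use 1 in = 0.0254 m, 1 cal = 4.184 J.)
Convert to SI: m = 159.3 kg, Δh = 43.9903 m
ΔPE = mgΔh = (159.3)(14.5)(43.9903) = 101611 J = 24290 cal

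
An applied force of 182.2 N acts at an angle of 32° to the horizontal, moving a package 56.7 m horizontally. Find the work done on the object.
W = F·d·cosθ = (182.2)(56.7)cos(32°) = 8761 J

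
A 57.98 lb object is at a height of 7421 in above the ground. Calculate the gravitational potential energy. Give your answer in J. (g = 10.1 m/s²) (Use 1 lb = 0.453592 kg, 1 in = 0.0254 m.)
Convert to SI: m = 26.2993 kg, h = 188.493 m
PE = mgh = (26.2993)(10.1)(188.493) = 50070 J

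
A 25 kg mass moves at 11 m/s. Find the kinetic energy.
KE = ½mv² = ½(25)(11)² = 1512.5 J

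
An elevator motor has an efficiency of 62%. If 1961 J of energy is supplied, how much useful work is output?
W_out = η·W_in = 0.62·1961 = 1215.82 J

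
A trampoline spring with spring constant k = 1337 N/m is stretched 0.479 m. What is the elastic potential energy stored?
PE = ½kx² = ½(1337)(0.479)² = 153.4 J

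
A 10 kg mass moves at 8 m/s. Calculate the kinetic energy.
KE = ½mv² = ½(10)(8)² = 320.0 J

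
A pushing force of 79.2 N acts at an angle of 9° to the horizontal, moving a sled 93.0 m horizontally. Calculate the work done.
W = F·d·cosθ = (79.2)(93.0)cos(9°) = 7275 J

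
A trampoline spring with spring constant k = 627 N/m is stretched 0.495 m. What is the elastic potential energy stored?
PE = ½kx² = ½(627)(0.495)² = 76.82 J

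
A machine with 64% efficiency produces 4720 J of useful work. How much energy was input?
W_in = W_out/η = 4720/0.64 = 7375 J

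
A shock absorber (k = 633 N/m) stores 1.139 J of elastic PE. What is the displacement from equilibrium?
x = √(2·PE/k) = √(2·1.139/633) = 0.05999 m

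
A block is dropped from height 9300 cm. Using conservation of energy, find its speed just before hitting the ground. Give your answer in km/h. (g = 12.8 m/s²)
Convert to SI: h = 93.0 m
mgh = ½mv² ⇒ v = √(2gh) = √(2·12.8·93.0) = 48.7934 m/s = 175.7 km/h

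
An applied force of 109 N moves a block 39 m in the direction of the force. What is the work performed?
W = F·d = (109)(39) = 4251 J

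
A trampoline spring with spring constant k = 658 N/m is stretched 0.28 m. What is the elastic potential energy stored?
PE = ½kx² = ½(658)(0.28)² = 25.79 J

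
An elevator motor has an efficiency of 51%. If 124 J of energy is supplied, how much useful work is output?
W_out = η·W_in = 0.51·124 = 63.24 J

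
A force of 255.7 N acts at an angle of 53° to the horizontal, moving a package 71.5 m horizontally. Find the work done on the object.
W = F·d·cosθ = (255.7)(71.5)cos(53°) = 11000 J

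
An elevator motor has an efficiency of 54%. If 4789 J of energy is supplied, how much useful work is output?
W_out = η·W_in = 0.54·4789 = 2586.06 J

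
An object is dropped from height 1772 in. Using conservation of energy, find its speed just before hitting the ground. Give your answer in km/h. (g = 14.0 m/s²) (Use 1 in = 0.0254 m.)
Convert to SI: h = 45.0088 m
mgh = ½mv² ⇒ v = √(2gh) = √(2·14.0·45.0088) = 35.4999 m/s = 127.8 km/h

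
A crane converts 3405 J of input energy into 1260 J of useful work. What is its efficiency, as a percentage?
η = W_out/W_in = 1260/3405 = 37.0%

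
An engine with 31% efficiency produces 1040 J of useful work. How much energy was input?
W_in = W_out/η = 1040/0.31 = 3355 J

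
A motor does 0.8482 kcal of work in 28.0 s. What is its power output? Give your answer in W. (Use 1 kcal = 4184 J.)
Convert to SI: W = 3548.87 J, t = 28.0 s
P = W/t = 3548.87/28.0 = 126.7 W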